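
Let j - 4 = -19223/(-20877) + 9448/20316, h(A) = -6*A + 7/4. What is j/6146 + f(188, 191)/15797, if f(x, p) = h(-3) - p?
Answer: -68386641377651/6863129901542964 ≈ -0.0099643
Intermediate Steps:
h(A) = 7/4 - 6*A (h(A) = -6*A + 7*(¼) = -6*A + 7/4 = 7/4 - 6*A)
j = 190360741/35344761 (j = 4 + (-19223/(-20877) + 9448/20316) = 4 + (-19223*(-1/20877) + 9448*(1/20316)) = 4 + (19223/20877 + 2362/5079) = 4 + 48981697/35344761 = 190360741/35344761 ≈ 5.3858)
f(x, p) = 79/4 - p (f(x, p) = (7/4 - 6*(-3)) - p = (7/4 + 18) - p = 79/4 - p)
j/6146 + f(188, 191)/15797 = (190360741/35344761)/6146 + (79/4 - 1*191)/15797 = (190360741/35344761)*(1/6146) + (79/4 - 191)*(1/15797) = 190360741/217228901106 - 685/4*1/15797 = 190360741/217228901106 - 685/63188 = -68386641377651/6863129901542964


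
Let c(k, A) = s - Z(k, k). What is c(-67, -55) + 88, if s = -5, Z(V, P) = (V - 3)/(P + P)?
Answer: 5526/67 ≈ 82.478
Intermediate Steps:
Z(V, P) = (-3 + V)/(2*P) (Z(V, P) = (-3 + V)/((2*P)) = (-3 + V)*(1/(2*P)) = (-3 + V)/(2*P))
c(k, A) = -5 - (-3 + k)/(2*k)
c(-67, -55) + 88 = (1/2)*(3 - 11*(-67))/(-67) + 88 = (1/2)*(-1/67)*(3 + 737) + 88 = (1/2)*(-1/67)*740 + 88 = -370/67 + 88 = 5526/67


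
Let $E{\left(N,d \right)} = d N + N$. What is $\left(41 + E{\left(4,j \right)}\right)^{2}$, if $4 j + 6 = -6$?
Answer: $1089$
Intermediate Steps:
$j = -3$ ($j = - \frac{3}{2} + \frac{1}{4} \left(-6\right) = - \frac{3}{2} - \frac{3}{2} = -3$)
$E{\left(N,d \right)} = N + N d$ ($E{\left(N,d \right)} = N d + N = N + N d$)
$\left(41 + E{\left(4,j \right)}\right)^{2} = \left(41 + 4 \left(1 - 3\right)\right)^{2} = \left(41 + 4 \left(-2\right)\right)^{2} = \left(41 - 8\right)^{2} = 33^{2} = 1089$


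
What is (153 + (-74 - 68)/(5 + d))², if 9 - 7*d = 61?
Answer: 12924025/289 ≈ 44720.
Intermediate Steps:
d = -52/7 (d = 9/7 - ⅐*61 = 9/7 - 61/7 = -52/7 ≈ -7.4286)
(153 + (-74 - 68)/(5 + d))² = (153 + (-74 - 68)/(5 - 52/7))² = (153 - 142/(-17/7))² = (153 - 142*(-7/17))² = (153 + 994/17)² = (3595/17)² = 12924025/289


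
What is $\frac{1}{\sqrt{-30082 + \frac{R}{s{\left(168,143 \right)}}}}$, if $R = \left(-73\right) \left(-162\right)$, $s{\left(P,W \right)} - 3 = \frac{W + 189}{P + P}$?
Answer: $- \frac{i \sqrt{3043168810}}{9084086} \approx - 0.0060727 i$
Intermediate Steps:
$s{\left(P,W \right)} = 3 + \frac{189 + W}{2 P}$ ($s{\left(P,W \right)} = 3 + \frac{W + 189}{P + P} = 3 + \frac{189 + W}{2 P}$)
$R = 11826$
$\frac{1}{\sqrt{-30082 + \frac{R}{s{\left(168,143 \right)}}}} = \frac{1}{\sqrt{-30082 + \frac{11826}{\frac{1}{2} \cdot \frac{1}{168} \left(189 + 143 + 6 \cdot 168\right)}}} = \frac{1}{\sqrt{-30082 + \frac{11826}{\frac{1}{2} \cdot \frac{1}{168} \left(189 + 143 + 1008\right)}}} = \frac{1}{\sqrt{-30082 + \frac{11826}{\frac{1}{2} \cdot \frac{1}{168} \cdot 1340}}} = \frac{1}{\sqrt{-30082 + \frac{11826}{\frac{335}{84}}}} = \frac{1}{\sqrt{-30082 + 11826 \cdot \frac{84}{335}}} = \frac{1}{\sqrt{-30082 + \frac{993384}{335}}} = \frac{1}{\sqrt{- \frac{9084086}{335}}} = \frac{1}{\frac{1}{335} i \sqrt{3043168810}} = - \frac{i \sqrt{3043168810}}{9084086}$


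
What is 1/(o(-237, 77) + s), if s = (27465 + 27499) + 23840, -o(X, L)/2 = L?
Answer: 1/78650 ≈ 1.2715e-5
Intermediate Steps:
o(X, L) = -2*L
s = 78804 (s = 54964 + 23840 = 78804)
1/(o(-237, 77) + s) = 1/(-2*77 + 78804) = 1/(-154 + 78804) = 1/78650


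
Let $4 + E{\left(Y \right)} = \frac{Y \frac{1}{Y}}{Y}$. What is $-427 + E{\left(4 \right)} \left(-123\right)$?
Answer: $\frac{137}{4} \approx 34.25$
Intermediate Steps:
$E{\left(Y \right)} = -4 + \frac{1}{Y}$ ($E{\left(Y \right)} = -4 + \frac{Y \frac{1}{Y}}{Y} = -4 + 1 \frac{1}{Y} = -4 + \frac{1}{Y}$)
$-427 + E{\left(4 \right)} \left(-123\right) = -427 + \left(-4 + \frac{1}{4}\right) \left(-123\right) = -427 - - \frac{1845}{4} = -427 + \frac{1845}{4} = \frac{137}{4}$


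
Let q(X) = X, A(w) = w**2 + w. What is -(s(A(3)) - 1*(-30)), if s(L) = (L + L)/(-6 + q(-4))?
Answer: -138/5 ≈ -27.600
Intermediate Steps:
A(w) = w + w**2
s(L) = -L/5 (s(L) = (L + L)/(-6 - 4) = (2*L)/(-10) = (2*L)*(-1/10) = -L/5)
-(s(A(3)) - 1*(-30)) = -(-3*(1 + 3)/5 - 1*(-30)) = -(-3*4/5 + 30) = -(-1/5*12 + 30) = -(-12/5 + 30) = -1*138/5 = -138/5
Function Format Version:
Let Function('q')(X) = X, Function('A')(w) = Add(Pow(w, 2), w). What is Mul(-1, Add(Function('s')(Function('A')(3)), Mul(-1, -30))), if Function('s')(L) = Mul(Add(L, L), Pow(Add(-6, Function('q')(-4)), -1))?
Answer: Rational(-138, 5) ≈ -27.600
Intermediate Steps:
Function('A')(w) = Add(w, Pow(w, 2))
Function('s')(L) = Mul(Rational(-1, 5), L) (Function('s')(L) = Mul(Add(L, L), Pow(Add(-6, -4), -1)) = Mul(Mul(2, L), Pow(-10, -1)) = Mul(Mul(2, L), Rational(-1, 10)) = Mul(Rational(-1, 5), L))
Mul(-1, Add(Function('s')(Function('A')(3)), Mul(-1, -30))) = Mul(-1, Add(Mul(Rational(-1, 5), Mul(3, Add(1, 3))), Mul(-1, -30))) = Mul(-1, Add(Mul(Rational(-1, 5), Mul(3, 4)), 30)) = Mul(-1, Add(Mul(Rational(-1, 5), 12), 30)) = Mul(-1, Add(Rational(-12, 5), 30)) = Mul(-1, Rational(138, 5)) = Rational(-138, 5)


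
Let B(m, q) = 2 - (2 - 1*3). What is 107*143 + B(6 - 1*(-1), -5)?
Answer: 15304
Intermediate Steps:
B(m, q) = 3 (B(m, q) = 2 - (2 - 3) = 2 - 1*(-1) = 2 + 1 = 3)
107*143 + B(6 - 1*(-1), -5) = 107*143 + 3 = 15301 + 3 = 15304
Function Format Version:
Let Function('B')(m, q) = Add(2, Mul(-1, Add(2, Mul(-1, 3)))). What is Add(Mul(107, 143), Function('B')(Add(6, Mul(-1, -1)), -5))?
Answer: 15304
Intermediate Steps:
Function('B')(m, q) = 3 (Function('B')(m, q) = Add(2, Mul(-1, Add(2, -3))) = Add(2, Mul(-1, -1)) = Add(2, 1) = 3)
Add(Mul(107, 143), Function('B')(Add(6, Mul(-1, -1)), -5)) = Add(Mul(107, 143), 3) = Add(15301, 3) = 15304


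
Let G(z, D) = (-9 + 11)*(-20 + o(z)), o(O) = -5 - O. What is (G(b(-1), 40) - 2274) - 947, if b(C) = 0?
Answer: -3271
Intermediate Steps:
G(z, D) = -50 - 2*z (G(z, D) = (-9 + 11)*(-20 + (-5 - z)) = 2*(-25 - z) = -50 - 2*z)
(G(b(-1), 40) - 2274) - 947 = ((-50 - 2*0) - 2274) - 947 = ((-50 + 0) - 2274) - 947 = (-50 - 2274) - 947 = -2324 - 947 = -3271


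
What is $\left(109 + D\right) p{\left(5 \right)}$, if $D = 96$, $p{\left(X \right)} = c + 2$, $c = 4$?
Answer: $1230$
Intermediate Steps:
$p{\left(X \right)} = 6$ ($p{\left(X \right)} = 4 + 2 = 6$)
$\left(109 + D\right) p{\left(5 \right)} = \left(109 + 96\right) 6 = 205 \cdot 6 = 1230$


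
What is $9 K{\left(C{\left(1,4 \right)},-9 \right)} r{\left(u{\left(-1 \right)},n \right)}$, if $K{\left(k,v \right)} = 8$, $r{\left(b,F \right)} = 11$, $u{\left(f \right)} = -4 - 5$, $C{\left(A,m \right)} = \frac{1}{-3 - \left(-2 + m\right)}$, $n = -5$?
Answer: $792$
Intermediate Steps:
$C{\left(A,m \right)} = \frac{1}{-1 - m}$
$u{\left(f \right)} = -9$ ($u{\left(f \right)} = -4 - 5 = -9$)
$9 K{\left(C{\left(1,4 \right)},-9 \right)} r{\left(u{\left(-1 \right)},n \right)} = 9 \cdot 8 \cdot 11 = 72 \cdot 11 = 792$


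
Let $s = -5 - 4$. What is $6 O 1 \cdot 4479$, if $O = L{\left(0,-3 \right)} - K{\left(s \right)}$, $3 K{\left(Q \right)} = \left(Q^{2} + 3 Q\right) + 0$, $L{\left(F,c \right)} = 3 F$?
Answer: $-483732$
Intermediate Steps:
$s = -9$ ($s = -5 - 4 = -9$)
$K{\left(Q \right)} = Q + \frac{Q^{2}}{3}$ ($K{\left(Q \right)} = \frac{\left(Q^{2} + 3 Q\right) + 0}{3} = \frac{Q^{2} + 3 Q}{3} = Q + \frac{Q^{2}}{3}$)
$O = -18$ ($O = 3 \cdot 0 - \frac{1}{3} \left(-9\right) \left(3 - 9\right) = 0 - \frac{1}{3} \left(-9\right) \left(-6\right) = 0 - 18 = -18$)
$6 O 1 \cdot 4479 = 6 \left(-18\right) 1 \cdot 4479 = \left(-108\right) 1 \cdot 4479 = \left(-108\right) 4479 = -483732$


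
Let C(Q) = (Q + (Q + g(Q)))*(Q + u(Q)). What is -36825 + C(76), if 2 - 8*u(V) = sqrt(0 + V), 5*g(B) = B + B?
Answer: -22917 - 228*sqrt(19)/5 ≈ -23116.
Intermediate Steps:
g(B) = 2*B/5 (g(B) = (B + B)/5 = (2*B)/5 = 2*B/5)
u(V) = 1/4 - sqrt(V)/8 (u(V) = 1/4 - sqrt(0 + V)/8 = 1/4 - sqrt(V)/8)
C(Q) = 12*Q*(1/4 + Q - sqrt(Q)/8)/5 (C(Q) = (Q + (Q + 2*Q/5))*(Q + (1/4 - sqrt(Q)/8)) = (Q + 7*Q/5)*(1/4 + Q - sqrt(Q)/8) = (12*Q/5)*(1/4 + Q - sqrt(Q)/8) = 12*Q*(1/4 + Q - sqrt(Q)/8)/5)
-36825 + C(76) = -36825 + (3/10)*76*(2 - sqrt(76) + 8*76) = -36825 + (3/10)*76*(2 - 2*sqrt(19) + 608) = -36825 + (3/10)*76*(610 - 2*sqrt(19)) = -36825 + (13908 - 228*sqrt(19)/5) = -22917 - 228*sqrt(19)/5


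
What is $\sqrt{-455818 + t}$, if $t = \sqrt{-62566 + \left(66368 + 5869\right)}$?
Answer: $\sqrt{-455818 + \sqrt{9671}} \approx 675.07 i$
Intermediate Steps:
$t = \sqrt{9671}$ ($t = \sqrt{-62566 + 72237} = \sqrt{9671} \approx 98.341$)
$\sqrt{-455818 + t} = \sqrt{-455818 + \sqrt{9671}}$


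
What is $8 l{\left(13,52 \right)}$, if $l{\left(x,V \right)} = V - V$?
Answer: $0$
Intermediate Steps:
$l{\left(x,V \right)} = 0$
$8 l{\left(13,52 \right)} = 8 \cdot 0 = 0$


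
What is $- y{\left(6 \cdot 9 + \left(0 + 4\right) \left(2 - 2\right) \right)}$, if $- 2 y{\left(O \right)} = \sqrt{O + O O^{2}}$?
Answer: $\frac{3 \sqrt{17502}}{2} \approx 198.44$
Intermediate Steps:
$y{\left(O \right)} = - \frac{\sqrt{O + O^{3}}}{2}$ ($y{\left(O \right)} = - \frac{\sqrt{O + O O^{2}}}{2} = - \frac{\sqrt{O + O^{3}}}{2}$)
$- y{\left(6 \cdot 9 + \left(0 + 4\right) \left(2 - 2\right) \right)} = - \frac{\left(-1\right) \sqrt{\left(6 \cdot 9 + \left(0 + 4\right) \left(2 - 2\right)\right) + \left(6 \cdot 9 + \left(0 + 4\right) \left(2 - 2\right)\right)^{3}}}{2} = - \frac{\left(-1\right) \sqrt{\left(54 + 4 \cdot 0\right) + \left(54 + 4 \cdot 0\right)^{3}}}{2} = - \frac{\left(-1\right) \sqrt{\left(54 + 0\right) + \left(54 + 0\right)^{3}}}{2} = - \frac{\left(-1\right) \sqrt{54 + 54^{3}}}{2} = - \frac{\left(-1\right) \sqrt{54 + 157464}}{2} = - \frac{\left(-1\right) \sqrt{157518}}{2} = - \frac{\left(-1\right) 3 \sqrt{17502}}{2} = - \frac{\left(-3\right) \sqrt{17502}}{2} = \frac{3 \sqrt{17502}}{2}$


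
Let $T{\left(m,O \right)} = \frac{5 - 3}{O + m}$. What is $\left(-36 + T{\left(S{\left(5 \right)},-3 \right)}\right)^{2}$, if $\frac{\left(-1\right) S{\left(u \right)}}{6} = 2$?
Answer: $\frac{293764}{225} \approx 1305.6$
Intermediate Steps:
$S{\left(u \right)} = -12$ ($S{\left(u \right)} = \left(-6\right) 2 = -12$)
$T{\left(m,O \right)} = \frac{2}{O + m}$
$\left(-36 + T{\left(S{\left(5 \right)},-3 \right)}\right)^{2} = \left(-36 + \frac{2}{-3 - 12}\right)^{2} = \left(-36 + \frac{2}{-15}\right)^{2} = \left(-36 + 2 \left(- \frac{1}{15}\right)\right)^{2} = \left(-36 - \frac{2}{15}\right)^{2} = \left(- \frac{542}{15}\right)^{2} = \frac{293764}{225}$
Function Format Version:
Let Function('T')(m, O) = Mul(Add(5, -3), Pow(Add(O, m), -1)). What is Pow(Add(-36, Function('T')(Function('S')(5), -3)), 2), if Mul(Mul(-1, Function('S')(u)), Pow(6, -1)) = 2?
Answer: Rational(293764, 225) ≈ 1305.6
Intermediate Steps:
Function('S')(u) = -12 (Function('S')(u) = Mul(-6, 2) = -12)
Function('T')(m, O) = Mul(2, Pow(Add(O, m), -1))
Pow(Add(-36, Function('T')(Function('S')(5), -3)), 2) = Pow(Add(-36, Mul(2, Pow(Add(-3, -12), -1))), 2) = Pow(Add(-36, Mul(2, Pow(-15, -1))), 2) = Pow(Add(-36, Mul(2, Rational(-1, 15))), 2) = Pow(Add(-36, Rational(-2, 15)), 2) = Pow(Rational(-542, 15), 2) = Rational(293764, 225)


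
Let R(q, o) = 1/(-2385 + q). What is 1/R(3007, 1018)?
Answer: 622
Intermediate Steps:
1/R(3007, 1018) = 1/(1/(-2385 + 3007)) = 1/(1/622) = 622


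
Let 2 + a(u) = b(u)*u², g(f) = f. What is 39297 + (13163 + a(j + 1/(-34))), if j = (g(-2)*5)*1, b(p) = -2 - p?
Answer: 2093553945/39304 ≈ 53266.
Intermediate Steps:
j = -10 (j = -2*5*1 = -10*1 = -10)
a(u) = -2 + u²*(-2 - u) (a(u) = -2 + (-2 - u)*u² = -2 + u²*(-2 - u))
39297 + (13163 + a(j + 1/(-34))) = 39297 + (13163 + (-2 - (-10 + 1/(-34))²*(2 + (-10 + 1/(-34))))) = 39297 + (13163 + (-2 - (-10 - 1/34)²*(2 + (-10 - 1/34)))) = 39297 + (13163 + (-2 - (-341/34)²*(2 - 341/34))) = 39297 + (13163 + (-2 - 1*116281/1156*(-273/34))) = 39297 + (13163 + (-2 + 31744713/39304)) = 39297 + (13163 + 31666105/39304) = 39297 + 549024657/39304 = 2093553945/39304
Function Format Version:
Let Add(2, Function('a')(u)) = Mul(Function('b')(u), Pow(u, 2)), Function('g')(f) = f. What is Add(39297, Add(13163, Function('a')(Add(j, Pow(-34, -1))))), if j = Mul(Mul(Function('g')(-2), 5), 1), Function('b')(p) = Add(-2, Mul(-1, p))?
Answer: Rational(2093553945, 39304) ≈ 53266.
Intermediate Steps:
j = -10 (j = Mul(Mul(-2, 5), 1) = Mul(-10, 1) = -10)
Function('a')(u) = Add(-2, Mul(Pow(u, 2), Add(-2, Mul(-1, u)))) (Function('a')(u) = Add(-2, Mul(Add(-2, Mul(-1, u)), Pow(u, 2))) = Add(-2, Mul(Pow(u, 2), Add(-2, Mul(-1, u)))))
Add(39297, Add(13163, Function('a')(Add(j, Pow(-34, -1))))) = Add(39297, Add(13163, Add(-2, Mul(-1, Pow(Add(-10, Pow(-34, -1)), 2), Add(2, Add(-10, Pow(-34, -1))))))) = Add(39297, Add(13163, Add(-2, Mul(-1, Pow(Add(-10, Rational(-1, 34)), 2), Add(2, Add(-10, Rational(-1, 34))))))) = Add(39297, Add(13163, Add(-2, Mul(-1, Pow(Rational(-341, 34), 2), Add(2, Rational(-341, 34)))))) = Add(39297, Add(13163, Add(-2, Mul(-1, Rational(116281, 1156), Rational(-273, 34))))) = Add(39297, Add(13163, Add(-2, Rational(31744713, 39304)))) = Add(39297, Add(13163, Rational(31666105, 39304))) = Add(39297, Rational(549024657, 39304)) = Rational(2093553945, 39304)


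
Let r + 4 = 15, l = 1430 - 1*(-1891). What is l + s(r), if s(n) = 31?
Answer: 3352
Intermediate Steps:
l = 3321 (l = 1430 + 1891 = 3321)
r = 11 (r = -4 + 15 = 11)
l + s(r) = 3321 + 31 = 3352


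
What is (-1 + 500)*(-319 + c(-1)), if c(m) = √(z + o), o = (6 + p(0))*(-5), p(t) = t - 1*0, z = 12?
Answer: -159181 + 1497*I*√2 ≈ -1.5918e+5 + 2117.1*I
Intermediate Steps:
p(t) = t (p(t) = t + 0 = t)
o = -30 (o = (6 + 0)*(-5) = 6*(-5) = -30)
c(m) = 3*I*√2 (c(m) = √(12 - 30) = √(-18) = 3*I*√2)
(-1 + 500)*(-319 + c(-1)) = (-1 + 500)*(-319 + 3*I*√2) = 499*(-319 + 3*I*√2) = -159181 + 1497*I*√2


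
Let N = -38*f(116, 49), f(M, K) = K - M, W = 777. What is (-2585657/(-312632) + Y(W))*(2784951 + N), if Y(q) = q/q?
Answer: 8078971892633/312632 ≈ 2.5842e+7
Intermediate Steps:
Y(q) = 1
N = 2546 (N = -38*(49 - 1*116) = -38*(49 - 116) = -38*(-67) = 2546)
(-2585657/(-312632) + Y(W))*(2784951 + N) = (-2585657/(-312632) + 1)*(2784951 + 2546) = (-2585657*(-1/312632) + 1)*2787497 = (2585657/312632 + 1)*2787497 = (2898289/312632)*2787497 = 8078971892633/312632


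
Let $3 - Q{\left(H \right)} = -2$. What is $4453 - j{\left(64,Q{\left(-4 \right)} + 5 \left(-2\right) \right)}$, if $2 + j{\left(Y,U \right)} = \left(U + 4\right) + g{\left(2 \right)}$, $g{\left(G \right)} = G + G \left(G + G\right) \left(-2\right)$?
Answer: $4470$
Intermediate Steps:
$Q{\left(H \right)} = 5$ ($Q{\left(H \right)} = 3 - -2 = 3 + 2 = 5$)
$g{\left(G \right)} = G - 4 G^{2}$ ($g{\left(G \right)} = G + G 2 G \left(-2\right) = G + G \left(- 4 G\right) = G - 4 G^{2}$)
$j{\left(Y,U \right)} = -12 + U$ ($j{\left(Y,U \right)} = -2 + \left(\left(U + 4\right) + 2 \left(1 - 8\right)\right) = -2 + \left(\left(4 + U\right) + 2 \left(1 - 8\right)\right) = -2 + \left(\left(4 + U\right) + 2 \left(-7\right)\right) = -2 + \left(\left(4 + U\right) - 14\right) = -2 + \left(-10 + U\right) = -12 + U$)
$4453 - j{\left(64,Q{\left(-4 \right)} + 5 \left(-2\right) \right)} = 4453 - \left(-12 + \left(5 + 5 \left(-2\right)\right)\right) = 4453 - \left(-12 + \left(5 - 10\right)\right) = 4453 - \left(-12 - 5\right) = 4453 - -17 = 4453 + 17 = 4470$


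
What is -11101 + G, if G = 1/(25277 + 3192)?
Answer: -316034368/28469 ≈ -11101.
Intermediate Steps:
G = 1/28469 ≈ 3.5126e-5
-11101 + G = -11101 + 1/28469 = -316034368/28469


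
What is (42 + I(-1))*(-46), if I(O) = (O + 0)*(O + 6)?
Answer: -1702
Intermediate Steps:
I(O) = O*(6 + O)
(42 + I(-1))*(-46) = (42 - (6 - 1))*(-46) = (42 - 1*5)*(-46) = (42 - 5)*(-46) = 37*(-46) = -1702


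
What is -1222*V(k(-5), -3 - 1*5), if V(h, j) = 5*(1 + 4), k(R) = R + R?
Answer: -30550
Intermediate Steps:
k(R) = 2*R
V(h, j) = 25 (V(h, j) = 5*5 = 25)
-1222*V(k(-5), -3 - 1*5) = -1222*25 = -30550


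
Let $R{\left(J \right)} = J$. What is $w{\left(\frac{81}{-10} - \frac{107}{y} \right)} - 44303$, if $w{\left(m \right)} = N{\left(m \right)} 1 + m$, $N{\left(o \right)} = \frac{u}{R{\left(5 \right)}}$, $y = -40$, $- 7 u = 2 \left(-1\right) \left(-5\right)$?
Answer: $- \frac{12406439}{280} \approx -44309.0$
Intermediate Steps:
$u = - \frac{10}{7}$ ($u = - \frac{2 \left(-1\right) \left(-5\right)}{7} = - \frac{\left(-2\right) \left(-5\right)}{7} = \left(- \frac{1}{7}\right) 10 = - \frac{10}{7} \approx -1.4286$)
$N{\left(o \right)} = - \frac{2}{7}$ ($N{\left(o \right)} = - \frac{10}{7 \cdot 5} = \left(- \frac{10}{7}\right) \frac{1}{5} = - \frac{2}{7}$)
$w{\left(m \right)} = - \frac{2}{7} + m$ ($w{\left(m \right)} = \left(- \frac{2}{7}\right) 1 + m = - \frac{2}{7} + m$)
$w{\left(\frac{81}{-10} - \frac{107}{y} \right)} - 44303 = \left(- \frac{2}{7} + \left(\frac{81}{-10} - \frac{107}{-40}\right)\right) - 44303 = \left(- \frac{2}{7} + \left(81 \left(- \frac{1}{10}\right) - - \frac{107}{40}\right)\right) - 44303 = \left(- \frac{2}{7} + \left(- \frac{81}{10} + \frac{107}{40}\right)\right) - 44303 = \left(- \frac{2}{7} - \frac{217}{40}\right) - 44303 = - \frac{1599}{280} - 44303 = - \frac{12406439}{280}$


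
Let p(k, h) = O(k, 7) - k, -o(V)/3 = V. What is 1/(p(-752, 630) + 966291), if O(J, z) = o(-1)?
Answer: 1/967046 ≈ 1.0341e-6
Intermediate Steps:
o(V) = -3*V
O(J, z) = 3 (O(J, z) = -3*(-1) = 3)
p(k, h) = 3 - k
1/(p(-752, 630) + 966291) = 1/((3 - 1*(-752)) + 966291) = 1/((3 + 752) + 966291) = 1/(755 + 966291) = 1/967046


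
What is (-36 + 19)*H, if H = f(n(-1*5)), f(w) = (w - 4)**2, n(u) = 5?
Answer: -17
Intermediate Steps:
f(w) = (-4 + w)**2
H = 1 (H = (-4 + 5)**2 = 1**2 = 1)
(-36 + 19)*H = (-36 + 19)*1 = -17*1 = -17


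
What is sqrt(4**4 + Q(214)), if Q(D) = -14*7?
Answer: sqrt(158) ≈ 12.570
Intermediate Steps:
Q(D) = -98
sqrt(4**4 + Q(214)) = sqrt(4**4 - 98) = sqrt(256 - 98) = sqrt(158)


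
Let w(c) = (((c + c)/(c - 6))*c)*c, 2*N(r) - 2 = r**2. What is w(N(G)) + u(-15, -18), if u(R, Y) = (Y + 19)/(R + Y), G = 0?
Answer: -71/165 ≈ -0.43030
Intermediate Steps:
u(R, Y) = (19 + Y)/(R + Y)
N(r) = 1 + r**2/2
w(c) = 2*c**3/(-6 + c) (w(c) = (((2*c)/(-6 + c))*c)*c = ((2*c/(-6 + c))*c)*c = (2*c**2/(-6 + c))*c = 2*c**3/(-6 + c))
w(N(G)) + u(-15, -18) = 2*(1 + (1/2)*0**2)**3/(-6 + (1 + (1/2)*0**2)) + (19 - 18)/(-15 - 18) = 2*(1 + (1/2)*0)**3/(-6 + (1 + (1/2)*0)) + 1/(-33) = 2*(1 + 0)**3/(-6 + (1 + 0)) - 1/33*1 = 2*1**3/(-6 + 1) - 1/33 = 2*1/(-5) - 1/33 = 2*1*(-1/5) - 1/33 = -2/5 - 1/33 = -71/165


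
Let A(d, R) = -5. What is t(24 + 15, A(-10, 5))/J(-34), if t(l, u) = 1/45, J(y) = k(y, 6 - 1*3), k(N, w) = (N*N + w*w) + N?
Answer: 1/50895 ≈ 1.9648e-5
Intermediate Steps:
k(N, w) = N + N² + w² (k(N, w) = (N² + w²) + N = N + N² + w²)
J(y) = 9 + y + y² (J(y) = y + y² + (6 - 1*3)² = y + y² + (6 - 3)² = y + y² + 3² = y + y² + 9 = 9 + y + y²)
t(l, u) = 1/45
t(24 + 15, A(-10, 5))/J(-34) = 1/(45*(9 - 34 + (-34)²)) = 1/(45*(9 - 34 + 1156)) = (1/45)/1131 = (1/45)*(1/1131) = 1/50895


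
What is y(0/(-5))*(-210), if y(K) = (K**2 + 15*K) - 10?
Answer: 2100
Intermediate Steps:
y(K) = -10 + K**2 + 15*K
y(0/(-5))*(-210) = (-10 + (0/(-5))**2 + 15*(0/(-5)))*(-210) = (-10 + (0*(-1/5))**2 + 15*(0*(-1/5)))*(-210) = (-10 + 0**2 + 15*0)*(-210) = (-10 + 0 + 0)*(-210) = -10*(-210) = 2100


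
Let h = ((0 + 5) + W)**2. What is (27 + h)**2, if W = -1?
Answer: 1849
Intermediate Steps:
h = 16 (h = ((0 + 5) - 1)**2 = (5 - 1)**2 = 4**2 = 16)
(27 + h)**2 = (27 + 16)**2 = 43**2 = 1849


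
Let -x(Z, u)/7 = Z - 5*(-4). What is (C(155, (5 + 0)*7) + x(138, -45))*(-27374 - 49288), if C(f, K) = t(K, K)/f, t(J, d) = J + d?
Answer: 2627360064/31 ≈ 8.4754e+7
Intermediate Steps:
C(f, K) = 2*K/f (C(f, K) = (K + K)/f = (2*K)/f = 2*K/f)
x(Z, u) = -140 - 7*Z (x(Z, u) = -7*(Z - 5*(-4)) = -7*(Z + 20) = -7*(20 + Z) = -140 - 7*Z)
(C(155, (5 + 0)*7) + x(138, -45))*(-27374 - 49288) = (2*((5 + 0)*7)/155 + (-140 - 7*138))*(-27374 - 49288) = (2*(5*7)*(1/155) + (-140 - 966))*(-76662) = (2*35*(1/155) - 1106)*(-76662) = (14/31 - 1106)*(-76662) = -34272/31*(-76662) = 2627360064/31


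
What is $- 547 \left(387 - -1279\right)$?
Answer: $-911302$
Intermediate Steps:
$- 547 \left(387 - -1279\right) = - 547 \left(387 + 1279\right) = \left(-547\right) 1666 = -911302$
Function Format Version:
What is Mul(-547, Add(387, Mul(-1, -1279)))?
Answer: -911302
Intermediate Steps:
Mul(-547, Add(387, Mul(-1, -1279))) = Mul(-547, Add(387, 1279)) = Mul(-547, 1666) = -911302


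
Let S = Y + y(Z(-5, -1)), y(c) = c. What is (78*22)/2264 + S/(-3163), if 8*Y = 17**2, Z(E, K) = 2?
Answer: 5341393/7161032 ≈ 0.74590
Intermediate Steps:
Y = 289/8 (Y = (1/8)*17**2 = (1/8)*289 = 289/8 ≈ 36.125)
S = 305/8 (S = 289/8 + 2 = 305/8 ≈ 38.125)
(78*22)/2264 + S/(-3163) = (78*22)/2264 + (305/8)/(-3163) = 1716*(1/2264) + (305/8)*(-1/3163) = 429/566 - 305/25304 = 5341393/7161032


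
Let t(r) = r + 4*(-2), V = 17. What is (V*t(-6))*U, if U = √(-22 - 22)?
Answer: -476*I*√11 ≈ -1578.7*I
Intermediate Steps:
t(r) = -8 + r (t(r) = r - 8 = -8 + r)
U = 2*I*√11 (U = √(-44) = 2*I*√11 ≈ 6.6332*I)
(V*t(-6))*U = (17*(-8 - 6))*(2*I*√11) = (17*(-14))*(2*I*√11) = -476*I*√11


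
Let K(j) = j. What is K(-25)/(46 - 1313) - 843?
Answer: -1068056/1267 ≈ -842.98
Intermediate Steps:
K(-25)/(46 - 1313) - 843 = -25/(46 - 1313) - 843 = -25/(-1267) - 843 = -1/1267*(-25) - 843 = 25/1267 - 843 = -1068056/1267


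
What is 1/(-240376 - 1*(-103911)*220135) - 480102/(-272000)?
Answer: 288452221709021/163421531896000 ≈ 1.7651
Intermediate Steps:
1/(-240376 - 1*(-103911)*220135) - 480102/(-272000) = (1/220135)/(-240376 + 103911) - 480102*(-1/272000) = (1/220135)/(-136465) + 240051/136000 = -1/136465*1/220135 + 240051/136000 = -1/30040722775 + 240051/136000 = 288452221709021/163421531896000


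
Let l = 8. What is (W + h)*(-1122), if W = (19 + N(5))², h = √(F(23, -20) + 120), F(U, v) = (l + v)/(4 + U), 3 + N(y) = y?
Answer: -494802 - 748*√269 ≈ -5.0707e+5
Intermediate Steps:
N(y) = -3 + y
F(U, v) = (8 + v)/(4 + U)
h = 2*√269/3 (h = √((8 - 20)/(4 + 23) + 120) = √(-12/27 + 120) = √((1/27)*(-12) + 120) = √(-4/9 + 120) = √(1076/9) = 2*√269/3 ≈ 10.934)
W = 441 (W = (19 + (-3 + 5))² = (19 + 2)² = 21² = 441)
(W + h)*(-1122) = (441 + 2*√269/3)*(-1122) = -494802 - 748*√269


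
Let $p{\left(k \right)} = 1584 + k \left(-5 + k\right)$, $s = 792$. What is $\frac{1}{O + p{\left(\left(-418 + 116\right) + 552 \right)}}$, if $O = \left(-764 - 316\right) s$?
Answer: $- \frac{1}{792526} \approx -1.2618 \cdot 10^{-6}$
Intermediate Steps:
$O = -855360$ ($O = \left(-764 - 316\right) 792 = \left(-1080\right) 792 = -855360$)
$\frac{1}{O + p{\left(\left(-418 + 116\right) + 552 \right)}} = \frac{1}{-855360 + \left(1584 + \left(\left(-418 + 116\right) + 552\right)^{2} - 5 \left(\left(-418 + 116\right) + 552\right)\right)} = \frac{1}{-855360 + \left(1584 + \left(-302 + 552\right)^{2} - 5 \left(-302 + 552\right)\right)} = \frac{1}{-855360 + \left(1584 + 250^{2} - 1250\right)} = \frac{1}{-855360 + \left(1584 + 62500 - 1250\right)} = \frac{1}{-855360 + 62834} = \frac{1}{-792526} = - \frac{1}{792526}$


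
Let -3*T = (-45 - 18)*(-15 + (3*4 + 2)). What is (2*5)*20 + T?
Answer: 179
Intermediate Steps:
T = -21 (T = -(-45 - 18)*(-15 + (3*4 + 2))/3 = -(-21)*(-15 + (12 + 2)) = -(-21)*(-15 + 14) = -(-21)*(-1) = -⅓*63 = -21)
(2*5)*20 + T = (2*5)*20 - 21 = 10*20 - 21 = 200 - 21 = 179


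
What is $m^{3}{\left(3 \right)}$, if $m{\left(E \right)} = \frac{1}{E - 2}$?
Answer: $1$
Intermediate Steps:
$m{\left(E \right)} = \frac{1}{-2 + E}$
$m^{3}{\left(3 \right)} = \left(\frac{1}{-2 + 3}\right)^{3} = \left(1^{-1}\right)^{3} = 1^{3} = 1$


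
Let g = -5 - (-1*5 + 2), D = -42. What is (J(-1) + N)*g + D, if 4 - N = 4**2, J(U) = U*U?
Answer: -20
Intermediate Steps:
J(U) = U**2
g = -2 (g = -5 - (-5 + 2) = -5 - 1*(-3) = -5 + 3 = -2)
N = -12 (N = 4 - 1*4**2 = 4 - 1*16 = 4 - 16 = -12)
(J(-1) + N)*g + D = ((-1)**2 - 12)*(-2) - 42 = (1 - 12)*(-2) - 42 = -11*(-2) - 42 = 22 - 42 = -20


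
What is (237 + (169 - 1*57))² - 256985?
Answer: -135184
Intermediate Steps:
(237 + (169 - 1*57))² - 256985 = (237 + (169 - 57))² - 256985 = (237 + 112)² - 256985 = 349² - 256985 = 121801 - 256985 = -135184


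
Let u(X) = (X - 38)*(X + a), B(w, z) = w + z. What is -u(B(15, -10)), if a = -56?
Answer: -1683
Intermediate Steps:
u(X) = (-56 + X)*(-38 + X) (u(X) = (X - 38)*(X - 56) = (-38 + X)*(-56 + X) = (-56 + X)*(-38 + X))
-u(B(15, -10)) = -(2128 + (15 - 10)² - 94*(15 - 10)) = -(2128 + 5² - 94*5) = -(2128 + 25 - 470) = -1*1683 = -1683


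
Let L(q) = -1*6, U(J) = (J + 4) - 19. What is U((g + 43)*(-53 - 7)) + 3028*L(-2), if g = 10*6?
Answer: -24363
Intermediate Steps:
g = 60
U(J) = -15 + J (U(J) = (4 + J) - 19 = -15 + J)
L(q) = -6
U((g + 43)*(-53 - 7)) + 3028*L(-2) = (-15 + (60 + 43)*(-53 - 7)) + 3028*(-6) = (-15 + 103*(-60)) - 18168 = (-15 - 6180) - 18168 = -6195 - 18168 = -24363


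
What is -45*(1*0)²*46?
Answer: 0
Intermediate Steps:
-45*(1*0)²*46 = -45*0²*46 = -45*0*46 = 0*46 = 0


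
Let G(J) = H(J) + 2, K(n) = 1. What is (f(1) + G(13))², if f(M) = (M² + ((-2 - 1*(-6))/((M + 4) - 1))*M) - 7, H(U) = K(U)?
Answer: 4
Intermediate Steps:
H(U) = 1
G(J) = 3 (G(J) = 1 + 2 = 3)
f(M) = -7 + M² + 4*M/(3 + M) (f(M) = (M² + ((-2 + 6)/((4 + M) - 1))*M) - 7 = (M² + (4/(3 + M))*M) - 7 = (M² + 4*M/(3 + M)) - 7 = -7 + M² + 4*M/(3 + M))
(f(1) + G(13))² = ((-21 + 1³ - 3*1 + 3*1²)/(3 + 1) + 3)² = ((-21 + 1 - 3 + 3*1)/4 + 3)² = ((-21 + 1 - 3 + 3)/4 + 3)² = ((¼)*(-20) + 3)² = (-5 + 3)² = (-2)² = 4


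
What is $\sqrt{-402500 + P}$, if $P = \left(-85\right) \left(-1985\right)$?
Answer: $15 i \sqrt{1039} \approx 483.5 i$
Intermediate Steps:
$P = 168725$
$\sqrt{-402500 + P} = \sqrt{-402500 + 168725} = \sqrt{-233775} = 15 i \sqrt{1039}$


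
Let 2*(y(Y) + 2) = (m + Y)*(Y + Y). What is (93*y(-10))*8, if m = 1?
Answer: 65472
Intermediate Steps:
y(Y) = -2 + Y*(1 + Y) (y(Y) = -2 + ((1 + Y)*(Y + Y))/2 = -2 + ((1 + Y)*(2*Y))/2 = -2 + (2*Y*(1 + Y))/2 = -2 + Y*(1 + Y))
(93*y(-10))*8 = (93*(-2 - 10 + (-10)**2))*8 = (93*(-2 - 10 + 100))*8 = (93*88)*8 = 8184*8 = 65472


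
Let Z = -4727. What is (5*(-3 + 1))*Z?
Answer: 47270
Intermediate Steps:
(5*(-3 + 1))*Z = (5*(-3 + 1))*(-4727) = (5*(-2))*(-4727) = -10*(-4727) = 47270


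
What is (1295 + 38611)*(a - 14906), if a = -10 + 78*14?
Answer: -551660544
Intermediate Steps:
a = 1082 (a = -10 + 1092 = 1082)
(1295 + 38611)*(a - 14906) = (1295 + 38611)*(1082 - 14906) = 39906*(-13824) = -551660544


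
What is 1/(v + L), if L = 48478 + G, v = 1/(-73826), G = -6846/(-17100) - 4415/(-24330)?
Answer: 85318862550/4136137457259713 ≈ 2.0628e-5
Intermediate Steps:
G = 672388/1155675 (G = -6846*(-1/17100) - 4415*(-1/24330) = 1141/2850 + 883/4866 = 672388/1155675 ≈ 0.58181)
v = -1/73826 ≈ -1.3545e-5
L = 56025485038/1155675 (L = 48478 + 672388/1155675 = 56025485038/1155675 ≈ 48479.)
1/(v + L) = 1/(-1/73826 + 56025485038/1155675) = 1/(4136137457259713/85318862550) = 85318862550/4136137457259713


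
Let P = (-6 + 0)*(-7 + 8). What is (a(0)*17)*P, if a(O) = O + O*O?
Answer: 0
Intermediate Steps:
P = -6 (P = -6*1 = -6)
a(O) = O + O²
(a(0)*17)*P = ((0*(1 + 0))*17)*(-6) = ((0*1)*17)*(-6) = (0*17)*(-6) = 0*(-6) = 0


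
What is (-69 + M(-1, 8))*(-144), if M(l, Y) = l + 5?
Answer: 9360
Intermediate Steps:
M(l, Y) = 5 + l
(-69 + M(-1, 8))*(-144) = (-69 + (5 - 1))*(-144) = (-69 + 4)*(-144) = -65*(-144) = 9360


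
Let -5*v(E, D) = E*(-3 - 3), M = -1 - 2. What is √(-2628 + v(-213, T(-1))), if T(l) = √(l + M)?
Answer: 9*I*√890/5 ≈ 53.699*I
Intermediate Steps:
M = -3
T(l) = √(-3 + l) (T(l) = √(l - 3) = √(-3 + l))
v(E, D) = 6*E/5 (v(E, D) = -E*(-3 - 3)/5 = -E*(-6)/5 = -(-6)*E/5 = 6*E/5)
√(-2628 + v(-213, T(-1))) = √(-2628 + (6/5)*(-213)) = √(-2628 - 1278/5) = √(-14418/5) = 9*I*√890/5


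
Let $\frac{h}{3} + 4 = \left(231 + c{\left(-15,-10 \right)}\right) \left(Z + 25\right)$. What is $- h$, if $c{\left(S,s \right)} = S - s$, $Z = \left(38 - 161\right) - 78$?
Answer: $119340$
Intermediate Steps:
$Z = -201$ ($Z = -123 - 78 = -201$)
$h = -119340$ ($h = -12 + 3 \left(231 - 5\right) \left(-201 + 25\right) = -12 + 3 \left(231 + \left(-15 + 10\right)\right) \left(-176\right) = -12 + 3 \left(231 - 5\right) \left(-176\right) = -12 + 3 \cdot 226 \left(-176\right) = -12 + 3 \left(-39776\right) = -12 - 119328 = -119340$)
$- h = \left(-1\right) \left(-119340\right) = 119340$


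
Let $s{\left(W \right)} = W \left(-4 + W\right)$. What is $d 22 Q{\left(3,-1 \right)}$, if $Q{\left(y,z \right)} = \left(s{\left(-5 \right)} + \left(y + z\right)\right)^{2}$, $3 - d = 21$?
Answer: $-874764$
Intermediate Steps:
$d = -18$ ($d = 3 - 21 = -18$)
$Q{\left(y,z \right)} = \left(45 + y + z\right)^{2}$ ($Q{\left(y,z \right)} = \left(- 5 \left(-4 - 5\right) + \left(y + z\right)\right)^{2} = \left(\left(-5\right) \left(-9\right) + \left(y + z\right)\right)^{2} = \left(45 + \left(y + z\right)\right)^{2} = \left(45 + y + z\right)^{2}$)
$d 22 Q{\left(3,-1 \right)} = \left(-18\right) 22 \left(45 + 3 - 1\right)^{2} = - 396 \cdot 47^{2} = \left(-396\right) 2209 = -874764$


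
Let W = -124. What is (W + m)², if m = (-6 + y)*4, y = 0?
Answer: 21904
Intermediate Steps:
m = -24 (m = (-6 + 0)*4 = -6*4 = -24)
(W + m)² = (-124 - 24)² = (-148)² = 21904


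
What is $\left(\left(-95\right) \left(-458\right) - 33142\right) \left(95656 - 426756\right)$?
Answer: $-3432844800$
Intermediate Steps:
$\left(\left(-95\right) \left(-458\right) - 33142\right) \left(95656 - 426756\right) = \left(43510 - 33142\right) \left(-331100\right) = 10368 \left(-331100\right) = -3432844800$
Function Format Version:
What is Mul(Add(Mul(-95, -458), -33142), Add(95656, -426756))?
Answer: -3432844800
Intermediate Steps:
Mul(Add(Mul(-95, -458), -33142), Add(95656, -426756)) = Mul(Add(43510, -33142), -331100) = Mul(10368, -331100) = -3432844800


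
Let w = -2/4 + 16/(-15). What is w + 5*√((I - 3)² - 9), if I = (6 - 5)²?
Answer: -47/30 + 5*I*√5 ≈ -1.5667 + 11.18*I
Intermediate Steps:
I = 1 (I = 1² = 1)
w = -47/30 (w = -2*¼ + 16*(-1/15) = -½ - 16/15 = -47/30 ≈ -1.5667)
w + 5*√((I - 3)² - 9) = -47/30 + 5*√((1 - 3)² - 9) = -47/30 + 5*√((-2)² - 9) = -47/30 + 5*√(4 - 9) = -47/30 + 5*√(-5) = -47/30 + 5*(I*√5) = -47/30 + 5*I*√5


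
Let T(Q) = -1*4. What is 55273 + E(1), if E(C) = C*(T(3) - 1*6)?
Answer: 55263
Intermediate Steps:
T(Q) = -4
E(C) = -10*C (E(C) = C*(-4 - 1*6) = C*(-4 - 6) = C*(-10) = -10*C)
55273 + E(1) = 55273 - 10*1 = 55273 - 10 = 55263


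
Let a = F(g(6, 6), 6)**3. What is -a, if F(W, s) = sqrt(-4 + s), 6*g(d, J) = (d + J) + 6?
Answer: -2*sqrt(2) ≈ -2.8284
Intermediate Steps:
g(d, J) = 1 + J/6 + d/6 (g(d, J) = ((d + J) + 6)/6 = ((J + d) + 6)/6 = (6 + J + d)/6 = 1 + J/6 + d/6)
a = 2*sqrt(2) (a = (sqrt(-4 + 6))**3 = (sqrt(2))**3 = 2*sqrt(2) ≈ 2.8284)
-a = -2*sqrt(2)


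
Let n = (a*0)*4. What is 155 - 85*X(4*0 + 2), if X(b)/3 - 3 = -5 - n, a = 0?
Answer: 665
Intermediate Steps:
n = 0 (n = (0*0)*4 = 0*4 = 0)
X(b) = -6 (X(b) = 9 + 3*(-5 - 1*0) = 9 + 3*(-5 + 0) = 9 + 3*(-5) = 9 - 15 = -6)
155 - 85*X(4*0 + 2) = 155 - 85*(-6) = 155 + 510 = 665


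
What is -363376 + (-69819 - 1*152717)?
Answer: -585912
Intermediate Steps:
-363376 + (-69819 - 1*152717) = -363376 + (-69819 - 152717) = -363376 - 222536 = -585912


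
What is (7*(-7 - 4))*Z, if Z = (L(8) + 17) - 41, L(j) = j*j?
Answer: -3080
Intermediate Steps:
L(j) = j²
Z = 40 (Z = (8² + 17) - 41 = (64 + 17) - 41 = 81 - 41 = 40)
(7*(-7 - 4))*Z = (7*(-7 - 4))*40 = (7*(-11))*40 = -77*40 = -3080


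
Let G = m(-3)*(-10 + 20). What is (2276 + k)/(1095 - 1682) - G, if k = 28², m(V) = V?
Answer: 14550/587 ≈ 24.787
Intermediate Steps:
k = 784
G = -30 (G = -3*(-10 + 20) = -3*10 = -30)
(2276 + k)/(1095 - 1682) - G = (2276 + 784)/(1095 - 1682) - 1*(-30) = 3060/(-587) + 30 = 3060*(-1/587) + 30 = -3060/587 + 30 = 14550/587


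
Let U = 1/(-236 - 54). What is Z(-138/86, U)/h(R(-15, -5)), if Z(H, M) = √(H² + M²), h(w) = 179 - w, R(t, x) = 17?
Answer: √400401949/2020140 ≈ 0.0099053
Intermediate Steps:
U = -1/290 (U = 1/(-290) = -1/290 ≈ -0.0034483)
Z(-138/86, U)/h(R(-15, -5)) = √((-138/86)² + (-1/290)²)/(179 - 1*17) = √((-138*1/86)² + 1/84100)/(179 - 17) = √((-69/43)² + 1/84100)/162 = √(4761/1849 + 1/84100)*(1/162) = √(400401949/155500900)*(1/162) = (√400401949/12470)*(1/162) = √400401949/2020140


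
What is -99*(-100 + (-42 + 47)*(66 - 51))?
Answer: 2475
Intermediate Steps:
-99*(-100 + (-42 + 47)*(66 - 51)) = -99*(-100 + 5*15) = -99*(-100 + 75) = -99*(-25) = 2475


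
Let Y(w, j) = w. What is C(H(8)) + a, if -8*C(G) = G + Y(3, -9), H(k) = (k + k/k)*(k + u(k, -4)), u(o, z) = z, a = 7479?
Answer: 59793/8 ≈ 7474.1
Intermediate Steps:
H(k) = (1 + k)*(-4 + k) (H(k) = (k + k/k)*(k - 4) = (k + 1)*(-4 + k) = (1 + k)*(-4 + k))
C(G) = -3/8 - G/8 (C(G) = -(G + 3)/8 = -(3 + G)/8 = -3/8 - G/8)
C(H(8)) + a = (-3/8 - (-4 + 8**2 - 3*8)/8) + 7479 = (-3/8 - (-4 + 64 - 24)/8) + 7479 = (-3/8 - 1/8*36) + 7479 = (-3/8 - 9/2) + 7479 = -39/8 + 7479 = 59793/8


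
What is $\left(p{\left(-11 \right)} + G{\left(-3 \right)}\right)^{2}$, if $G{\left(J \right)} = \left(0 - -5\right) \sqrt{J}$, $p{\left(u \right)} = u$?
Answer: $46 - 110 i \sqrt{3} \approx 46.0 - 190.53 i$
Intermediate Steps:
$G{\left(J \right)} = 5 \sqrt{J}$ ($G{\left(J \right)} = \left(0 + 5\right) \sqrt{J} = 5 \sqrt{J}$)
$\left(p{\left(-11 \right)} + G{\left(-3 \right)}\right)^{2} = \left(-11 + 5 \sqrt{-3}\right)^{2} = \left(-11 + 5 i \sqrt{3}\right)^{2}$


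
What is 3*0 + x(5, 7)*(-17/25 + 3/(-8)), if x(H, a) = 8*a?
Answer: -1477/25 ≈ -59.080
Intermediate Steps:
3*0 + x(5, 7)*(-17/25 + 3/(-8)) = 3*0 + (8*7)*(-17/25 + 3/(-8)) = 0 + 56*(-17*1/25 + 3*(-⅛)) = 0 + 56*(-17/25 - 3/8) = 0 + 56*(-211/200) = 0 - 1477/25 = -1477/25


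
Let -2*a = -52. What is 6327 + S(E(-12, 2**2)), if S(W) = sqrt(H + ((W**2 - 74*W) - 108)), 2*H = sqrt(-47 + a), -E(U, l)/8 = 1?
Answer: 6327 + sqrt(2192 + 2*I*sqrt(21))/2 ≈ 6350.4 + 0.048939*I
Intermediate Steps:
a = 26 (a = -1/2*(-52) = 26)
E(U, l) = -8 (E(U, l) = -8*1 = -8)
H = I*sqrt(21)/2 (H = sqrt(-47 + 26)/2 = sqrt(-21)/2 = (I*sqrt(21))/2 = I*sqrt(21)/2 ≈ 2.2913*I)
S(W) = sqrt(-108 + W**2 - 74*W + I*sqrt(21)/2) (S(W) = sqrt(I*sqrt(21)/2 + ((W**2 - 74*W) - 108)) = sqrt(I*sqrt(21)/2 + (-108 + W**2 - 74*W)) = sqrt(-108 + W**2 - 74*W + I*sqrt(21)/2))
6327 + S(E(-12, 2**2)) = 6327 + sqrt(-432 - 296*(-8) + 4*(-8)**2 + 2*I*sqrt(21))/2 = 6327 + sqrt(-432 + 2368 + 4*64 + 2*I*sqrt(21))/2 = 6327 + sqrt(-432 + 2368 + 256 + 2*I*sqrt(21))/2 = 6327 + sqrt(2192 + 2*I*sqrt(21))/2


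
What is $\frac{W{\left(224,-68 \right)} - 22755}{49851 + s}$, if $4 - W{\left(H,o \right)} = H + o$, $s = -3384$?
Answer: $- \frac{22907}{46467} \approx -0.49297$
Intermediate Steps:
$W{\left(H,o \right)} = 4 - H - o$ ($W{\left(H,o \right)} = 4 - \left(H + o\right) = 4 - H - o$)
$\frac{W{\left(224,-68 \right)} - 22755}{49851 + s} = \frac{\left(4 - 224 - -68\right) - 22755}{49851 - 3384} = \frac{\left(4 - 224 + 68\right) - 22755}{46467} = \left(-152 - 22755\right) \frac{1}{46467} = \left(-22907\right) \frac{1}{46467} = - \frac{22907}{46467}$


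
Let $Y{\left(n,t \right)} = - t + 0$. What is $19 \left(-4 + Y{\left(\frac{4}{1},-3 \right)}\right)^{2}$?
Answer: $19$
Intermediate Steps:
$Y{\left(n,t \right)} = - t$
$19 \left(-4 + Y{\left(\frac{4}{1},-3 \right)}\right)^{2} = 19 \left(-4 - -3\right)^{2} = 19 \left(-4 + 3\right)^{2} = 19 \left(-1\right)^{2} = 19 \cdot 1 = 19$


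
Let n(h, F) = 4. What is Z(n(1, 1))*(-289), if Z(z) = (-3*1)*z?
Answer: 3468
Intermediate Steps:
Z(z) = -3*z
Z(n(1, 1))*(-289) = -3*4*(-289) = -12*(-289) = 3468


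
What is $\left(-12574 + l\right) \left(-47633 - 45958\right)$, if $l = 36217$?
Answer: $-2212772013$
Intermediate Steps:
$\left(-12574 + l\right) \left(-47633 - 45958\right) = \left(-12574 + 36217\right) \left(-47633 - 45958\right) = 23643 \left(-93591\right) = -2212772013$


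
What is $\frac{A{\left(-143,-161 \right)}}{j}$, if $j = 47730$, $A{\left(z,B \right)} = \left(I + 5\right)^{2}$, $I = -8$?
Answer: $\frac{3}{15910} \approx 0.00018856$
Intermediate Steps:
$A{\left(z,B \right)} = 9$ ($A{\left(z,B \right)} = \left(-8 + 5\right)^{2} = \left(-3\right)^{2} = 9$)
$\frac{A{\left(-143,-161 \right)}}{j} = \frac{9}{47730} = 9 \cdot \frac{1}{47730} = \frac{3}{15910}$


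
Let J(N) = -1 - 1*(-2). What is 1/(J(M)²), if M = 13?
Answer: 1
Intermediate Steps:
J(N) = 1 (J(N) = -1 + 2 = 1)
1/(J(M)²) = 1/(1²) = 1/1 = 1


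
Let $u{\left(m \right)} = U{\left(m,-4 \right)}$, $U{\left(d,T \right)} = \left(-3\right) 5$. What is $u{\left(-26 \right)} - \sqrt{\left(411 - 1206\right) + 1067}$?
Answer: $-15 - 4 \sqrt{17} \approx -31.492$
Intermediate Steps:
$U{\left(d,T \right)} = -15$
$u{\left(m \right)} = -15$
$u{\left(-26 \right)} - \sqrt{\left(411 - 1206\right) + 1067} = -15 - \sqrt{\left(411 - 1206\right) + 1067} = -15 - \sqrt{-795 + 1067} = -15 - \sqrt{272} = -15 - 4 \sqrt{17}$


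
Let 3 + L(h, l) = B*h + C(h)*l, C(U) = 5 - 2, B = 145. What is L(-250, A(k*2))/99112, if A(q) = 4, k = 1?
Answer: -36241/99112 ≈ -0.36566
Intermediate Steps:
C(U) = 3
L(h, l) = -3 + 3*l + 145*h (L(h, l) = -3 + (145*h + 3*l) = -3 + (3*l + 145*h) = -3 + 3*l + 145*h)
L(-250, A(k*2))/99112 = (-3 + 3*4 + 145*(-250))/99112 = (-3 + 12 - 36250)*(1/99112) = -36241*1/99112 = -36241/99112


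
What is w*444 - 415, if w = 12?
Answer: 4913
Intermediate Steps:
w*444 - 415 = 12*444 - 415 = 5328 - 415 = 4913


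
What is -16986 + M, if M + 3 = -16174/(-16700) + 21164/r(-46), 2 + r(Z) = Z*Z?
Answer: -149847156891/8825950 ≈ -16978.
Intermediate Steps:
r(Z) = -2 + Z² (r(Z) = -2 + Z*Z = -2 + Z²)
M = 70429809/8825950 (M = -3 + (-16174/(-16700) + 21164/(-2 + (-46)²)) = -3 + (-16174*(-1/16700) + 21164/(-2 + 2116)) = -3 + (8087/8350 + 21164/2114) = -3 + (8087/8350 + 21164*(1/2114)) = -3 + (8087/8350 + 10582/1057) = -3 + 96907659/8825950 = 70429809/8825950 ≈ 7.9799)
-16986 + M = -16986 + 70429809/8825950 = -149847156891/8825950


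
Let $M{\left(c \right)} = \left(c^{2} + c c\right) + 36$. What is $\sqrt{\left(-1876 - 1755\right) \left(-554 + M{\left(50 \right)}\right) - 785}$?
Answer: $i \sqrt{16274927} \approx 4034.2 i$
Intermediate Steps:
$M{\left(c \right)} = 36 + 2 c^{2}$ ($M{\left(c \right)} = \left(c^{2} + c^{2}\right) + 36 = 2 c^{2} + 36 = 36 + 2 c^{2}$)
$\sqrt{\left(-1876 - 1755\right) \left(-554 + M{\left(50 \right)}\right) - 785} = \sqrt{\left(-1876 - 1755\right) \left(-554 + \left(36 + 2 \cdot 50^{2}\right)\right) - 785} = \sqrt{- 3631 \left(-554 + \left(36 + 2 \cdot 2500\right)\right) - 785} = \sqrt{- 3631 \left(-554 + \left(36 + 5000\right)\right) - 785} = \sqrt{- 3631 \left(-554 + 5036\right) - 785} = \sqrt{\left(-3631\right) 4482 - 785} = \sqrt{-16274142 - 785} = \sqrt{-16274927} = i \sqrt{16274927}$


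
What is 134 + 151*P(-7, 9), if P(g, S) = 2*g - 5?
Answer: -2735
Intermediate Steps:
P(g, S) = -5 + 2*g
134 + 151*P(-7, 9) = 134 + 151*(-5 + 2*(-7)) = 134 + 151*(-5 - 14) = 134 + 151*(-19) = 134 - 2869 = -2735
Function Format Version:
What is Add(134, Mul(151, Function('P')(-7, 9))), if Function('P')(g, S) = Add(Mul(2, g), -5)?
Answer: -2735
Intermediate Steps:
Function('P')(g, S) = Add(-5, Mul(2, g))
Add(134, Mul(151, Function('P')(-7, 9))) = Add(134, Mul(151, Add(-5, Mul(2, -7)))) = Add(134, Mul(151, Add(-5, -14))) = Add(134, Mul(151, -19)) = Add(134, -2869) = -2735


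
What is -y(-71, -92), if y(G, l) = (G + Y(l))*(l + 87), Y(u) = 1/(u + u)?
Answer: -65325/184 ≈ -355.03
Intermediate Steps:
Y(u) = 1/(2*u)
y(G, l) = (87 + l)*(G + 1/(2*l)) (y(G, l) = (G + 1/(2*l))*(l + 87) = (G + 1/(2*l))*(87 + l) = (87 + l)*(G + 1/(2*l)))
-y(-71, -92) = -(½ + 87*(-71) + (87/2)/(-92) - 71*(-92)) = -(½ - 6177 + (87/2)*(-1/92) + 6532) = -(½ - 6177 - 87/184 + 6532) = -1*65325/184 = -65325/184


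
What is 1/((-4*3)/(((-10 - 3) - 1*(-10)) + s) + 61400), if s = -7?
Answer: 5/307006 ≈ 1.6286e-5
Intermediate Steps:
1/((-4*3)/(((-10 - 3) - 1*(-10)) + s) + 61400) = 1/((-4*3)/(((-10 - 3) - 1*(-10)) - 7) + 61400) = 1/(-12/((-13 + 10) - 7) + 61400) = 1/(-12/(-3 - 7) + 61400) = 1/(-12/(-10) + 61400) = 1/(-12*(-⅒) + 61400) = 1/(6/5 + 61400) = 1/(307006/5) = 5/307006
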